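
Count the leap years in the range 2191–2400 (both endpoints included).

51

Multiples of 4 in [2191,2400]: 53.
Of those, multiples of 100: 3 (not leap unless ÷400).
Multiples of 400: 1.
Leap years = 53 − 3 + 1 = 51.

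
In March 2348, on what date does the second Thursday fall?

March 11, 2348

March 1, 2348 is a Monday.
The first Thursday is therefore March 4 (3 days later).
The second Thursday is 4 + 1×7 = March 11.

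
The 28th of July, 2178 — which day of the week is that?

Tuesday

Doomsday rule: the anchor day for the 2100s is Sunday. For year 78: 78÷12 = 6 r 6, and 6÷4 = 1, so 6+6+1 = 13.
Sunday + 13 ≡ Saturday — that's 2178's doomsday.
In July the doomsday date is Jul 11.
Jul 28 is 17 days after Jul 11; 17 mod 7 = 3, so Saturday + 3 = Tuesday.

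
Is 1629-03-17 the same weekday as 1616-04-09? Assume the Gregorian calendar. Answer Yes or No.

Yes

From Apr 9, 1616 to Mar 17, 1629 is 4725 days.
4725 mod 7 = 0, so they are the same weekday.
(Apr 9, 1616 is a Saturday; Mar 17, 1629 is a Saturday.)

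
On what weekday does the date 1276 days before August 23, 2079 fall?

First find the weekday of Aug 23, 2079. Doomsday rule: the anchor day for the 2000s is Tuesday. For year 79: 79÷12 = 6 r 7, and 7÷4 = 1, so 6+7+1 = 14.
Tuesday + 14 ≡ Tuesday — that's 2079's doomsday.
In August the doomsday date is Aug 8.
Aug 23 is 15 days after Aug 8; 15 mod 7 = 1, so Tuesday + 1 = Wednesday.
1276 mod 7 = 2, so 1276 days before a Wednesday is Wednesday − 2 = Monday.

Monday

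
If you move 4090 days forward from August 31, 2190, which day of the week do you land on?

Thursday

First find the weekday of Aug 31, 2190. Doomsday rule: the anchor day for the 2100s is Sunday. For year 90: 90÷12 = 7 r 6, and 6÷4 = 1, so 7+6+1 = 14.
Sunday + 14 ≡ Sunday — that's 2190's doomsday.
In August the doomsday date is Aug 8.
Aug 31 is 23 days after Aug 8; 23 mod 7 = 2, so Sunday + 2 = Tuesday.
4090 mod 7 = 2, so 4090 days after a Tuesday is Tuesday + 2 = Thursday.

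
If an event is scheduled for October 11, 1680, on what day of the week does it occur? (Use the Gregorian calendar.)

Doomsday rule: the anchor day for the 1600s is Tuesday. For year 80: 80÷12 = 6 r 8, and 8÷4 = 2, so 6+8+2 = 16.
Tuesday + 16 ≡ Thursday — that's 1680's doomsday.
In October the doomsday date is Oct 10.
Oct 11 is 1 day after Oct 10; 1 mod 7 = 1, so Thursday + 1 = Friday.

Friday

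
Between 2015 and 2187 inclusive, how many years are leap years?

Multiples of 4 in [2015,2187]: 43.
Of those, multiples of 100: 1 (not leap unless ÷400).
Multiples of 400: 0.
Leap years = 43 − 1 + 0 = 42.

42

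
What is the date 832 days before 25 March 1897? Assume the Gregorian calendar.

−365 (one year) → Mar 25, 1896 (467 left).
−366 (one year; includes Feb 29, 1896) → Mar 25, 1895 (101 left).
−25 → Feb 28, 1895 (end of Feb, 28 days; 76 left).
−28 → Jan 31, 1895 (end of Jan, 31 days; 48 left).
−31 → Dec 31, 1894 (end of Dec, 31 days; 17 left).
−17 → Dec 14, 1894.

December 14, 1894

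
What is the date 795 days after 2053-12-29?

+365 (one year) → Dec 29, 2054 (430 left).
+365 (one year) → Dec 29, 2055 (65 left).
Dec has 31 days: +3 → Jan 1, 2056 (62 left).
Jan has 31 days: +31 → Feb 1, 2056 (31 left).
Feb has 29 days: +29 → Mar 1, 2056 (2 left).
+2 → Mar 3, 2056.

March 3, 2056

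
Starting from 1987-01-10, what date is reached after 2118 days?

October 28, 1992

+365 (one year) → Jan 10, 1988 (1753 left).
+366 (one year; includes Feb 29, 1988) → Jan 10, 1989 (1387 left).
+365 (one year) → Jan 10, 1990 (1022 left).
+365 (one year) → Jan 10, 1991 (657 left).
+365 (one year) → Jan 10, 1992 (292 left).
Jan has 31 days: +22 → Feb 1, 1992 (270 left).
Feb has 29 days: +29 → Mar 1, 1992 (241 left).
Mar has 31 days: +31 → Apr 1, 1992 (210 left).
Apr has 30 days: +30 → May 1, 1992 (180 left).
May has 31 days: +31 → Jun 1, 1992 (149 left).
Jun has 30 days: +30 → Jul 1, 1992 (119 left).
Jul has 31 days: +31 → Aug 1, 1992 (88 left).
Aug has 31 days: +31 → Sep 1, 1992 (57 left).
Sep has 30 days: +30 → Oct 1, 1992 (27 left).
+27 → Oct 28, 1992.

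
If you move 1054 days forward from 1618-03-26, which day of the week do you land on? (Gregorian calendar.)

First find the weekday of Mar 26, 1618. Doomsday rule: the anchor day for the 1600s is Tuesday. For year 18: 18÷12 = 1 r 6, and 6÷4 = 1, so 1+6+1 = 8.
Tuesday + 8 ≡ Wednesday — that's 1618's doomsday.
In March the doomsday date is Mar 14.
Mar 26 is 12 days after Mar 14; 12 mod 7 = 5, so Wednesday + 5 = Monday.
1054 mod 7 = 4, so 1054 days after a Monday is Monday + 4 = Friday.

Friday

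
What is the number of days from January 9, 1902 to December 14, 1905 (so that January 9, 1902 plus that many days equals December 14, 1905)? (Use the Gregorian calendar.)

1435

Jan 9, 1902 → Jan 9, 1903: 365 days.
Jan 9, 1903 → Jan 9, 1904: 365 days.
Jan 9, 1904 → Jan 9, 1905: 366 days (Feb 29, 1904 is in that span).
Jan 9, 1905 → Feb 9, 1905: 31 days (January has 31).
Feb 9, 1905 → Mar 9, 1905: 28 days (February has 28).
Mar 9, 1905 → Apr 9, 1905: 31 days (March has 31).
Apr 9, 1905 → May 9, 1905: 30 days (April has 30).
May 9, 1905 → Jun 9, 1905: 31 days (May has 31).
Jun 9, 1905 → Jul 9, 1905: 30 days (June has 30).
Jul 9, 1905 → Aug 9, 1905: 31 days (July has 31).
Aug 9, 1905 → Sep 9, 1905: 31 days (August has 31).
Sep 9, 1905 → Oct 9, 1905: 30 days (September has 30).
Oct 9, 1905 → Nov 9, 1905: 31 days (October has 31).
Nov 9, 1905 → Dec 9, 1905: 30 days (November has 30).
Dec 9, 1905 → Dec 14, 1905: 5 days.
Total: 1435 days.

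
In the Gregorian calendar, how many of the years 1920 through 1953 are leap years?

Multiples of 4 in [1920,1953]: 9.
Of those, multiples of 100: 0 (not leap unless ÷400).
Multiples of 400: 0.
Leap years = 9 − 0 + 0 = 9.

9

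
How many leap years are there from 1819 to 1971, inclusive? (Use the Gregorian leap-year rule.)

Multiples of 4 in [1819,1971]: 38.
Of those, multiples of 100: 1 (not leap unless ÷400).
Multiples of 400: 0.
Leap years = 38 − 1 + 0 = 37.

37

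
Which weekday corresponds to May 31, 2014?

Saturday

January 1, 2014 is a Wednesday.
Jan 1, 2014 → Feb 1, 2014: 31 days (January has 31).
Feb 1, 2014 → Mar 1, 2014: 28 days (February has 28).
Mar 1, 2014 → Apr 1, 2014: 31 days (March has 31).
Apr 1, 2014 → May 1, 2014: 30 days (April has 30).
May 1, 2014 → May 31, 2014: 30 days.
Total: 150 days.
150 mod 7 = 3, so Wednesday + 3 = Saturday.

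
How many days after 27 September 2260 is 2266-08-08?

2141

Sep 27, 2260 → Sep 27, 2261: 365 days.
Sep 27, 2261 → Sep 27, 2262: 365 days.
Sep 27, 2262 → Sep 27, 2263: 365 days.
Sep 27, 2263 → Sep 27, 2264: 366 days (Feb 29, 2264 is in that span).
Sep 27, 2264 → Sep 27, 2265: 365 days.
Sep 27, 2265 → Oct 27, 2265: 30 days (September has 30).
Oct 27, 2265 → Nov 27, 2265: 31 days (October has 31).
Nov 27, 2265 → Dec 27, 2265: 30 days (November has 30).
Dec 27, 2265 → Jan 27, 2266: 31 days (December has 31).
Jan 27, 2266 → Feb 27, 2266: 31 days (January has 31).
Feb 27, 2266 → Mar 27, 2266: 28 days (February has 28).
Mar 27, 2266 → Apr 27, 2266: 31 days (March has 31).
Apr 27, 2266 → May 27, 2266: 30 days (April has 30).
May 27, 2266 → Jun 27, 2266: 31 days (May has 31).
Jun 27, 2266 → Jul 27, 2266: 30 days (June has 30).
Jul 27, 2266 → Aug 8, 2266: 12 days.
Total: 2141 days.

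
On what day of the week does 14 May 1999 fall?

Doomsday rule: the anchor day for the 1900s is Wednesday. For year 99: 99÷12 = 8 r 3, and 3÷4 = 0, so 8+3+0 = 11.
Wednesday + 11 ≡ Sunday — that's 1999's doomsday.
In May the doomsday date is May 9.
May 14 is 5 days after May 9; 5 mod 7 = 5, so Sunday + 5 = Friday.

Friday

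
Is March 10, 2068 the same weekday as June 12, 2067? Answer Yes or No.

From Jun 12, 2067 to Mar 10, 2068 is 272 days.
272 mod 7 = 6, so they are different weekdays.
(Jun 12, 2067 is a Sunday; Mar 10, 2068 is a Saturday.)

No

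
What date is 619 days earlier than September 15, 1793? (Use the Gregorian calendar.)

January 5, 1792

−365 (one year) → Sep 15, 1792 (254 left).
−15 → Aug 31, 1792 (end of Aug, 31 days; 239 left).
−31 → Jul 31, 1792 (end of Jul, 31 days; 208 left).
−31 → Jun 30, 1792 (end of Jun, 30 days; 177 left).
−30 → May 31, 1792 (end of May, 31 days; 147 left).
−31 → Apr 30, 1792 (end of Apr, 30 days; 116 left).
−30 → Mar 31, 1792 (end of Mar, 31 days; 86 left).
−31 → Feb 29, 1792 (end of Feb, 29 days; 55 left).
−29 → Jan 31, 1792 (end of Jan, 31 days; 26 left).
−26 → Jan 5, 1792.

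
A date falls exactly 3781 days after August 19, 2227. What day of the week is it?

Aug 19, 2227 is a Sunday.
3781 mod 7 = 1, so 3781 days after a Sunday is Sunday + 1 = Monday.

Monday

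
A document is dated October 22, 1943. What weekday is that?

Doomsday rule: the anchor day for the 1900s is Wednesday. For year 43: 43÷12 = 3 r 7, and 7÷4 = 1, so 3+7+1 = 11.
Wednesday + 11 ≡ Sunday — that's 1943's doomsday.
In October the doomsday date is Oct 10.
Oct 22 is 12 days after Oct 10; 12 mod 7 = 5, so Sunday + 5 = Friday.

Friday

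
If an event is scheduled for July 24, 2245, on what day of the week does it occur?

Doomsday rule: the anchor day for the 2200s is Friday. For year 45: 45÷12 = 3 r 9, and 9÷4 = 2, so 3+9+2 = 14.
Friday + 14 ≡ Friday — that's 2245's doomsday.
In July the doomsday date is Jul 11.
Jul 24 is 13 days after Jul 11; 13 mod 7 = 6, so Friday + 6 = Thursday.

Thursday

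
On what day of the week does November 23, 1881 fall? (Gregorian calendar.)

Doomsday rule: the anchor day for the 1800s is Friday. For year 81: 81÷12 = 6 r 9, and 9÷4 = 2, so 6+9+2 = 17.
Friday + 17 ≡ Monday — that's 1881's doomsday.
In November the doomsday date is Nov 7.
Nov 23 is 16 days after Nov 7; 16 mod 7 = 2, so Monday + 2 = Wednesday.

Wednesday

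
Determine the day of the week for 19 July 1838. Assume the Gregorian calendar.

Thursday

Doomsday rule: the anchor day for the 1800s is Friday. For year 38: 38÷12 = 3 r 2, and 2÷4 = 0, so 3+2+0 = 5.
Friday + 5 ≡ Wednesday — that's 1838's doomsday.
In July the doomsday date is Jul 11.
Jul 19 is 8 days after Jul 11; 8 mod 7 = 1, so Wednesday + 1 = Thursday.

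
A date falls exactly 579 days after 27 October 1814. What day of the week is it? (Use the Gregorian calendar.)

Tuesday

Oct 27, 1814 is a Thursday.
579 mod 7 = 5, so 579 days after a Thursday is Thursday + 5 = Tuesday.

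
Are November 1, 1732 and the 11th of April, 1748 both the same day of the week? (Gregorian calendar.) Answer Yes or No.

No

From Nov 1, 1732 to Apr 11, 1748 is 5640 days.
5640 mod 7 = 5, so they are different weekdays.
(Nov 1, 1732 is a Saturday; Apr 11, 1748 is a Thursday.)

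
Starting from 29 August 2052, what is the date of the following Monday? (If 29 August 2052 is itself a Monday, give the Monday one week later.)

Aug 29, 2052 is a Thursday.
From Thursday to the next Monday is 4 days.
Aug 29, 2052 + 4 = Sep 2, 2052.

September 2, 2052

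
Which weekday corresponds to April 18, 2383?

Doomsday rule: the anchor day for the 2300s is Wednesday. For year 83: 83÷12 = 6 r 11, and 11÷4 = 2, so 6+11+2 = 19.
Wednesday + 19 ≡ Monday — that's 2383's doomsday.
In April the doomsday date is Apr 4.
Apr 18 is 14 days after Apr 4; 14 mod 7 = 0, so Monday + 0 = Monday.

Monday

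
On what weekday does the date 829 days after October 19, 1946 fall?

Tuesday

First find the weekday of Oct 19, 1946. Doomsday rule: the anchor day for the 1900s is Wednesday. For year 46: 46÷12 = 3 r 10, and 10÷4 = 2, so 3+10+2 = 15.
Wednesday + 15 ≡ Thursday — that's 1946's doomsday.
In October the doomsday date is Oct 10.
Oct 19 is 9 days after Oct 10; 9 mod 7 = 2, so Thursday + 2 = Saturday.
829 mod 7 = 3, so 829 days after a Saturday is Saturday + 3 = Tuesday.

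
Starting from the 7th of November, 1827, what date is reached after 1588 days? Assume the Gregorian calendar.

March 13, 1832

+366 (one year; includes Feb 29, 1828) → Nov 7, 1828 (1222 left).
+365 (one year) → Nov 7, 1829 (857 left).
+365 (one year) → Nov 7, 1830 (492 left).
+365 (one year) → Nov 7, 1831 (127 left).
Nov has 30 days: +24 → Dec 1, 1831 (103 left).
Dec has 31 days: +31 → Jan 1, 1832 (72 left).
Jan has 31 days: +31 → Feb 1, 1832 (41 left).
Feb has 29 days: +29 → Mar 1, 1832 (12 left).
+12 → Mar 13, 1832.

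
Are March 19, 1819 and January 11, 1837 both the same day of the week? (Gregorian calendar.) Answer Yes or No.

No

From Mar 19, 1819 to Jan 11, 1837 is 6508 days.
6508 mod 7 = 5, so they are different weekdays.
(Mar 19, 1819 is a Friday; Jan 11, 1837 is a Wednesday.)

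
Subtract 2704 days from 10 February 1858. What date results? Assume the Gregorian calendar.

−365 (one year) → Feb 10, 1857 (2339 left).
−366 (one year; includes Feb 29, 1856) → Feb 10, 1856 (1973 left).
−365 (one year) → Feb 10, 1855 (1608 left).
−365 (one year) → Feb 10, 1854 (1243 left).
−365 (one year) → Feb 10, 1853 (878 left).
−366 (one year; includes Feb 29, 1852) → Feb 10, 1852 (512 left).
−365 (one year) → Feb 10, 1851 (147 left).
−10 → Jan 31, 1851 (end of Jan, 31 days; 137 left).
−31 → Dec 31, 1850 (end of Dec, 31 days; 106 left).
−31 → Nov 30, 1850 (end of Nov, 30 days; 75 left).
−30 → Oct 31, 1850 (end of Oct, 31 days; 45 left).
−31 → Sep 30, 1850 (end of Sep, 30 days; 14 left).
−14 → Sep 16, 1850.

September 16, 1850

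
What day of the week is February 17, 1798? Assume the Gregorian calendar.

Doomsday rule: the anchor day for the 1700s is Sunday. For year 98: 98÷12 = 8 r 2, and 2÷4 = 0, so 8+2+0 = 10.
Sunday + 10 ≡ Wednesday — that's 1798's doomsday.
In February the doomsday date is Feb 28 (1798 is not a leap year).
Feb 17 is 11 days before Feb 28; 11 mod 7 = 4, so Wednesday − 4 = Saturday.

Saturday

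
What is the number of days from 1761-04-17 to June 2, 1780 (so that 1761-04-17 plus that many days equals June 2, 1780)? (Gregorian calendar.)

Apr 17, 1761 → Apr 17, 1762: 365 days.
Apr 17, 1762 → Apr 17, 1763: 365 days.
Apr 17, 1763 → Apr 17, 1764: 366 days (Feb 29, 1764 is in that span).
Apr 17, 1764 → Apr 17, 1765: 365 days.
Apr 17, 1765 → Apr 17, 1766: 365 days.
Apr 17, 1766 → Apr 17, 1767: 365 days.
Apr 17, 1767 → Apr 17, 1768: 366 days (Feb 29, 1768 is in that span).
Apr 17, 1768 → Apr 17, 1769: 365 days.
Apr 17, 1769 → Apr 17, 1770: 365 days.
Apr 17, 1770 → Apr 17, 1771: 365 days.
Apr 17, 1771 → Apr 17, 1772: 366 days (Feb 29, 1772 is in that span).
Apr 17, 1772 → Apr 17, 1773: 365 days.
Apr 17, 1773 → Apr 17, 1774: 365 days.
Apr 17, 1774 → Apr 17, 1775: 365 days.
Apr 17, 1775 → Apr 17, 1776: 366 days (Feb 29, 1776 is in that span).
Apr 17, 1776 → Apr 17, 1777: 365 days.
Apr 17, 1777 → Apr 17, 1778: 365 days.
Apr 17, 1778 → Apr 17, 1779: 365 days.
Apr 17, 1779 → Apr 17, 1780: 366 days (Feb 29, 1780 is in that span).
Apr 17, 1780 → May 17, 1780: 30 days (April has 30).
May 17, 1780 → Jun 2, 1780: 16 days.
Total: 6986 days.

6986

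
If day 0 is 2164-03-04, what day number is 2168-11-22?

Mar 4, 2164 → Mar 4, 2165: 365 days.
Mar 4, 2165 → Mar 4, 2166: 365 days.
Mar 4, 2166 → Mar 4, 2167: 365 days.
Mar 4, 2167 → Mar 4, 2168: 366 days (Feb 29, 2168 is in that span).
Mar 4, 2168 → Apr 4, 2168: 31 days (March has 31).
Apr 4, 2168 → May 4, 2168: 30 days (April has 30).
May 4, 2168 → Jun 4, 2168: 31 days (May has 31).
Jun 4, 2168 → Jul 4, 2168: 30 days (June has 30).
Jul 4, 2168 → Aug 4, 2168: 31 days (July has 31).
Aug 4, 2168 → Sep 4, 2168: 31 days (August has 31).
Sep 4, 2168 → Oct 4, 2168: 30 days (September has 30).
Oct 4, 2168 → Nov 4, 2168: 31 days (October has 31).
Nov 4, 2168 → Nov 22, 2168: 18 days.
Total: 1724 days.

1724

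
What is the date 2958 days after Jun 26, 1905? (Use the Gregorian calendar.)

August 1, 1913

+365 (one year) → Jun 26, 1906 (2593 left).
+365 (one year) → Jun 26, 1907 (2228 left).
+366 (one year; includes Feb 29, 1908) → Jun 26, 1908 (1862 left).
+365 (one year) → Jun 26, 1909 (1497 left).
+365 (one year) → Jun 26, 1910 (1132 left).
+365 (one year) → Jun 26, 1911 (767 left).
+366 (one year; includes Feb 29, 1912) → Jun 26, 1912 (401 left).
+365 (one year) → Jun 26, 1913 (36 left).
Jun has 30 days: +5 → Jul 1, 1913 (31 left).
Jul has 31 days: +31 → Aug 1, 1913 (0 left).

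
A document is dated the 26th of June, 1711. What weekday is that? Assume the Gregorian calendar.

Friday

Doomsday rule: the anchor day for the 1700s is Sunday. For year 11: 11÷12 = 0 r 11, and 11÷4 = 2, so 0+11+2 = 13.
Sunday + 13 ≡ Saturday — that's 1711's doomsday.
In June the doomsday date is Jun 6.
Jun 26 is 20 days after Jun 6; 20 mod 7 = 6, so Saturday + 6 = Friday.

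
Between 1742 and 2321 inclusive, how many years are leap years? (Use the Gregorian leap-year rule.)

140

Multiples of 4 in [1742,2321]: 145.
Of those, multiples of 100: 6 (not leap unless ÷400).
Multiples of 400: 1.
Leap years = 145 − 6 + 1 = 140.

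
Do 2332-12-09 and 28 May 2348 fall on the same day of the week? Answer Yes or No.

Yes

From Dec 9, 2332 to May 28, 2348 is 5649 days.
5649 mod 7 = 0, so they are the same weekday.
(Dec 9, 2332 is a Friday; May 28, 2348 is a Friday.)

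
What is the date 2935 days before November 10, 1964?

October 28, 1956

−366 (one year; includes Feb 29, 1964) → Nov 10, 1963 (2569 left).
−365 (one year) → Nov 10, 1962 (2204 left).
−365 (one year) → Nov 10, 1961 (1839 left).
−365 (one year) → Nov 10, 1960 (1474 left).
−366 (one year; includes Feb 29, 1960) → Nov 10, 1959 (1108 left).
−365 (one year) → Nov 10, 1958 (743 left).
−365 (one year) → Nov 10, 1957 (378 left).
−10 → Oct 31, 1957 (end of Oct, 31 days; 368 left).
−31 → Sep 30, 1957 (end of Sep, 30 days; 337 left).
−30 → Aug 31, 1957 (end of Aug, 31 days; 307 left).
−31 → Jul 31, 1957 (end of Jul, 31 days; 276 left).
−31 → Jun 30, 1957 (end of Jun, 30 days; 245 left).
−30 → May 31, 1957 (end of May, 31 days; 215 left).
−31 → Apr 30, 1957 (end of Apr, 30 days; 184 left).
−30 → Mar 31, 1957 (end of Mar, 31 days; 154 left).
−31 → Feb 28, 1957 (end of Feb, 28 days; 123 left).
−28 → Jan 31, 1957 (end of Jan, 31 days; 95 left).
−31 → Dec 31, 1956 (end of Dec, 31 days; 64 left).
−31 → Nov 30, 1956 (end of Nov, 30 days; 33 left).
−30 → Oct 31, 1956 (end of Oct, 31 days; 3 left).
−3 → Oct 28, 1956.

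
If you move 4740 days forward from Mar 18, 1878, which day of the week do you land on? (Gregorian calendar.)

Mar 18, 1878 is a Monday.
4740 mod 7 = 1, so 4740 days after a Monday is Monday + 1 = Tuesday.

Tuesday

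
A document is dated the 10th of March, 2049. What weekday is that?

Doomsday rule: the anchor day for the 2000s is Tuesday. For year 49: 49÷12 = 4 r 1, and 1÷4 = 0, so 4+1+0 = 5.
Tuesday + 5 ≡ Sunday — that's 2049's doomsday.
In March the doomsday date is Mar 14.
Mar 10 is 4 days before Mar 14; 4 mod 7 = 4, so Sunday − 4 = Wednesday.

Wednesday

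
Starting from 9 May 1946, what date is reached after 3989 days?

April 10, 1957

+365 (one year) → May 9, 1947 (3624 left).
+366 (one year; includes Feb 29, 1948) → May 9, 1948 (3258 left).
+365 (one year) → May 9, 1949 (2893 left).
+365 (one year) → May 9, 1950 (2528 left).
+365 (one year) → May 9, 1951 (2163 left).
+366 (one year; includes Feb 29, 1952) → May 9, 1952 (1797 left).
+365 (one year) → May 9, 1953 (1432 left).
+365 (one year) → May 9, 1954 (1067 left).
+365 (one year) → May 9, 1955 (702 left).
+366 (one year; includes Feb 29, 1956) → May 9, 1956 (336 left).
May has 31 days: +23 → Jun 1, 1956 (313 left).
Jun has 30 days: +30 → Jul 1, 1956 (283 left).
Jul has 31 days: +31 → Aug 1, 1956 (252 left).
Aug has 31 days: +31 → Sep 1, 1956 (221 left).
Sep has 30 days: +30 → Oct 1, 1956 (191 left).
Oct has 31 days: +31 → Nov 1, 1956 (160 left).
Nov has 30 days: +30 → Dec 1, 1956 (130 left).
Dec has 31 days: +31 → Jan 1, 1957 (99 left).
Jan has 31 days: +31 → Feb 1, 1957 (68 left).
Feb has 28 days: +28 → Mar 1, 1957 (40 left).
Mar has 31 days: +31 → Apr 1, 1957 (9 left).
+9 → Apr 10, 1957.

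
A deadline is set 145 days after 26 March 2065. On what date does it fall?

August 18, 2065

Mar has 31 days: +6 → Apr 1, 2065 (139 left).
Apr has 30 days: +30 → May 1, 2065 (109 left).
May has 31 days: +31 → Jun 1, 2065 (78 left).
Jun has 30 days: +30 → Jul 1, 2065 (48 left).
Jul has 31 days: +31 → Aug 1, 2065 (17 left).
+17 → Aug 18, 2065.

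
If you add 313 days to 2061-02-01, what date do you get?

Feb has 28 days: +28 → Mar 1, 2061 (285 left).
Mar has 31 days: +31 → Apr 1, 2061 (254 left).
Apr has 30 days: +30 → May 1, 2061 (224 left).
May has 31 days: +31 → Jun 1, 2061 (193 left).
Jun has 30 days: +30 → Jul 1, 2061 (163 left).
Jul has 31 days: +31 → Aug 1, 2061 (132 left).
Aug has 31 days: +31 → Sep 1, 2061 (101 left).
Sep has 30 days: +30 → Oct 1, 2061 (71 left).
Oct has 31 days: +31 → Nov 1, 2061 (40 left).
Nov has 30 days: +30 → Dec 1, 2061 (10 left).
+10 → Dec 11, 2061.

December 11, 2061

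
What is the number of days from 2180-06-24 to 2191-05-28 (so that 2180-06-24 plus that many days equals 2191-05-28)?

3990

Jun 24, 2180 → Jun 24, 2181: 365 days.
Jun 24, 2181 → Jun 24, 2182: 365 days.
Jun 24, 2182 → Jun 24, 2183: 365 days.
Jun 24, 2183 → Jun 24, 2184: 366 days (Feb 29, 2184 is in that span).
Jun 24, 2184 → Jun 24, 2185: 365 days.
Jun 24, 2185 → Jun 24, 2186: 365 days.
Jun 24, 2186 → Jun 24, 2187: 365 days.
Jun 24, 2187 → Jun 24, 2188: 366 days (Feb 29, 2188 is in that span).
Jun 24, 2188 → Jun 24, 2189: 365 days.
Jun 24, 2189 → Jun 24, 2190: 365 days.
Jun 24, 2190 → Jul 24, 2190: 30 days (June has 30).
Jul 24, 2190 → Aug 24, 2190: 31 days (July has 31).
Aug 24, 2190 → Sep 24, 2190: 31 days (August has 31).
Sep 24, 2190 → Oct 24, 2190: 30 days (September has 30).
Oct 24, 2190 → Nov 24, 2190: 31 days (October has 31).
Nov 24, 2190 → Dec 24, 2190: 30 days (November has 30).
Dec 24, 2190 → Jan 24, 2191: 31 days (December has 31).
Jan 24, 2191 → Feb 24, 2191: 31 days (January has 31).
Feb 24, 2191 → Mar 24, 2191: 28 days (February has 28).
Mar 24, 2191 → Apr 24, 2191: 31 days (March has 31).
Apr 24, 2191 → May 24, 2191: 30 days (April has 30).
May 24, 2191 → May 28, 2191: 4 days.
Total: 3990 days.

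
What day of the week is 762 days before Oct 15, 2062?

Monday

First find the weekday of Oct 15, 2062. Doomsday rule: the anchor day for the 2000s is Tuesday. For year 62: 62÷12 = 5 r 2, and 2÷4 = 0, so 5+2+0 = 7.
Tuesday + 7 ≡ Tuesday — that's 2062's doomsday.
In October the doomsday date is Oct 10.
Oct 15 is 5 days after Oct 10; 5 mod 7 = 5, so Tuesday + 5 = Sunday.
762 mod 7 = 6, so 762 days before a Sunday is Sunday − 6 = Monday.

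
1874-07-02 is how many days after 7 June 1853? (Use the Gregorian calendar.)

Jun 7, 1853 → Jun 7, 1854: 365 days.
Jun 7, 1854 → Jun 7, 1855: 365 days.
Jun 7, 1855 → Jun 7, 1856: 366 days (Feb 29, 1856 is in that span).
Jun 7, 1856 → Jun 7, 1857: 365 days.
Jun 7, 1857 → Jun 7, 1858: 365 days.
Jun 7, 1858 → Jun 7, 1859: 365 days.
Jun 7, 1859 → Jun 7, 1860: 366 days (Feb 29, 1860 is in that span).
Jun 7, 1860 → Jun 7, 1861: 365 days.
Jun 7, 1861 → Jun 7, 1862: 365 days.
Jun 7, 1862 → Jun 7, 1863: 365 days.
Jun 7, 1863 → Jun 7, 1864: 366 days (Feb 29, 1864 is in that span).
Jun 7, 1864 → Jun 7, 1865: 365 days.
Jun 7, 1865 → Jun 7, 1866: 365 days.
Jun 7, 1866 → Jun 7, 1867: 365 days.
Jun 7, 1867 → Jun 7, 1868: 366 days (Feb 29, 1868 is in that span).
Jun 7, 1868 → Jun 7, 1869: 365 days.
Jun 7, 1869 → Jun 7, 1870: 365 days.
Jun 7, 1870 → Jun 7, 1871: 365 days.
Jun 7, 1871 → Jun 7, 1872: 366 days (Feb 29, 1872 is in that span).
Jun 7, 1872 → Jun 7, 1873: 365 days.
Jun 7, 1873 → Jul 7, 1873: 30 days (June has 30).
Jul 7, 1873 → Aug 7, 1873: 31 days (July has 31).
Aug 7, 1873 → Sep 7, 1873: 31 days (August has 31).
Sep 7, 1873 → Oct 7, 1873: 30 days (September has 30).
Oct 7, 1873 → Nov 7, 1873: 31 days (October has 31).
Nov 7, 1873 → Dec 7, 1873: 30 days (November has 30).
Dec 7, 1873 → Jan 7, 1874: 31 days (December has 31).
Jan 7, 1874 → Feb 7, 1874: 31 days (January has 31).
Feb 7, 1874 → Mar 7, 1874: 28 days (February has 28).
Mar 7, 1874 → Apr 7, 1874: 31 days (March has 31).
Apr 7, 1874 → May 7, 1874: 30 days (April has 30).
May 7, 1874 → Jun 7, 1874: 31 days (May has 31).
Jun 7, 1874 → Jul 2, 1874: 25 days.
Total: 7695 days.

7695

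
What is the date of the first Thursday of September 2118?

September 1, 2118 is a Thursday.
The first Thursday is therefore September 1 (same day).

September 1, 2118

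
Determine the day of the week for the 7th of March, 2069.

Thursday

Doomsday rule: the anchor day for the 2000s is Tuesday. For year 69: 69÷12 = 5 r 9, and 9÷4 = 2, so 5+9+2 = 16.
Tuesday + 16 ≡ Thursday — that's 2069's doomsday.
In March the doomsday date is Mar 14.
Mar 7 is 7 days before Mar 14; 7 mod 7 = 0, so Thursday − 0 = Thursday.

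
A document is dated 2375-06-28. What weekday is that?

Saturday

Doomsday rule: the anchor day for the 2300s is Wednesday. For year 75: 75÷12 = 6 r 3, and 3÷4 = 0, so 6+3+0 = 9.
Wednesday + 9 ≡ Friday — that's 2375's doomsday.
In June the doomsday date is Jun 6.
Jun 28 is 22 days after Jun 6; 22 mod 7 = 1, so Friday + 1 = Saturday.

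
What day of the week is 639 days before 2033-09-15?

Sep 15, 2033 is a Thursday.
639 mod 7 = 2, so 639 days before a Thursday is Thursday − 2 = Tuesday.

Tuesday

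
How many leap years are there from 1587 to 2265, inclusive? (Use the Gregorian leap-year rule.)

Multiples of 4 in [1587,2265]: 170.
Of those, multiples of 100: 7 (not leap unless ÷400).
Multiples of 400: 2.
Leap years = 170 − 7 + 2 = 165.

165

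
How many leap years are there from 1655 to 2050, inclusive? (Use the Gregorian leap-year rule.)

96

Multiples of 4 in [1655,2050]: 99.
Of those, multiples of 100: 4 (not leap unless ÷400).
Multiples of 400: 1.
Leap years = 99 − 4 + 1 = 96.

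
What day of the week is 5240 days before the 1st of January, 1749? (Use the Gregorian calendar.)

Saturday

First find the weekday of Jan 1, 1749. Doomsday rule: the anchor day for the 1700s is Sunday. For year 49: 49÷12 = 4 r 1, and 1÷4 = 0, so 4+1+0 = 5.
Sunday + 5 ≡ Friday — that's 1749's doomsday.
In January the doomsday date is Jan 3 (1749 is not a leap year).
Jan 1 is 2 days before Jan 3; 2 mod 7 = 2, so Friday − 2 = Wednesday.
5240 mod 7 = 4, so 5240 days before a Wednesday is Wednesday − 4 = Saturday.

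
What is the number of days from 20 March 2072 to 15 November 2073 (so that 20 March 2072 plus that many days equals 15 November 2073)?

Mar 20, 2072 → Mar 20, 2073: 365 days.
Mar 20, 2073 → Apr 20, 2073: 31 days (March has 31).
Apr 20, 2073 → May 20, 2073: 30 days (April has 30).
May 20, 2073 → Jun 20, 2073: 31 days (May has 31).
Jun 20, 2073 → Jul 20, 2073: 30 days (June has 30).
Jul 20, 2073 → Aug 20, 2073: 31 days (July has 31).
Aug 20, 2073 → Sep 20, 2073: 31 days (August has 31).
Sep 20, 2073 → Oct 20, 2073: 30 days (September has 30).
Oct 20, 2073 → Nov 15, 2073: 26 days.
Total: 605 days.

605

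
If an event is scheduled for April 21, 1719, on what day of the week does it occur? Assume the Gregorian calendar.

Friday

Doomsday rule: the anchor day for the 1700s is Sunday. For year 19: 19÷12 = 1 r 7, and 7÷4 = 1, so 1+7+1 = 9.
Sunday + 9 ≡ Tuesday — that's 1719's doomsday.
In April the doomsday date is Apr 4.
Apr 21 is 17 days after Apr 4; 17 mod 7 = 3, so Tuesday + 3 = Friday.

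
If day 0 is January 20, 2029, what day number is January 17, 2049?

Jan 20, 2029 → Jan 20, 2030: 365 days.
Jan 20, 2030 → Jan 20, 2031: 365 days.
Jan 20, 2031 → Jan 20, 2032: 365 days.
Jan 20, 2032 → Jan 20, 2033: 366 days (Feb 29, 2032 is in that span).
Jan 20, 2033 → Jan 20, 2034: 365 days.
Jan 20, 2034 → Jan 20, 2035: 365 days.
Jan 20, 2035 → Jan 20, 2036: 365 days.
Jan 20, 2036 → Jan 20, 2037: 366 days (Feb 29, 2036 is in that span).
Jan 20, 2037 → Jan 20, 2038: 365 days.
Jan 20, 2038 → Jan 20, 2039: 365 days.
Jan 20, 2039 → Jan 20, 2040: 365 days.
Jan 20, 2040 → Jan 20, 2041: 366 days (Feb 29, 2040 is in that span).
Jan 20, 2041 → Jan 20, 2042: 365 days.
Jan 20, 2042 → Jan 20, 2043: 365 days.
Jan 20, 2043 → Jan 20, 2044: 365 days.
Jan 20, 2044 → Jan 20, 2045: 366 days (Feb 29, 2044 is in that span).
Jan 20, 2045 → Jan 20, 2046: 365 days.
Jan 20, 2046 → Jan 20, 2047: 365 days.
Jan 20, 2047 → Jan 20, 2048: 365 days.
Jan 20, 2048 → Feb 20, 2048: 31 days (January has 31).
Feb 20, 2048 → Mar 20, 2048: 29 days (February has 29).
Mar 20, 2048 → Apr 20, 2048: 31 days (March has 31).
Apr 20, 2048 → May 20, 2048: 30 days (April has 30).
May 20, 2048 → Jun 20, 2048: 31 days (May has 31).
Jun 20, 2048 → Jul 20, 2048: 30 days (June has 30).
Jul 20, 2048 → Aug 20, 2048: 31 days (July has 31).
Aug 20, 2048 → Sep 20, 2048: 31 days (August has 31).
Sep 20, 2048 → Oct 20, 2048: 30 days (September has 30).
Oct 20, 2048 → Nov 20, 2048: 31 days (October has 31).
Nov 20, 2048 → Dec 20, 2048: 30 days (November has 30).
Dec 20, 2048 → Jan 17, 2049: 28 days.
Total: 7302 days.

7302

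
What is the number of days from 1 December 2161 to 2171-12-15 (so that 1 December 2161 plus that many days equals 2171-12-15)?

Dec 1, 2161 → Dec 1, 2162: 365 days.
Dec 1, 2162 → Dec 1, 2163: 365 days.
Dec 1, 2163 → Dec 1, 2164: 366 days (Feb 29, 2164 is in that span).
Dec 1, 2164 → Dec 1, 2165: 365 days.
Dec 1, 2165 → Dec 1, 2166: 365 days.
Dec 1, 2166 → Dec 1, 2167: 365 days.
Dec 1, 2167 → Dec 1, 2168: 366 days (Feb 29, 2168 is in that span).
Dec 1, 2168 → Dec 1, 2169: 365 days.
Dec 1, 2169 → Dec 1, 2170: 365 days.
Dec 1, 2170 → Jan 1, 2171: 31 days (December has 31).
Jan 1, 2171 → Feb 1, 2171: 31 days (January has 31).
Feb 1, 2171 → Mar 1, 2171: 28 days (February has 28).
Mar 1, 2171 → Apr 1, 2171: 31 days (March has 31).
Apr 1, 2171 → May 1, 2171: 30 days (April has 30).
May 1, 2171 → Jun 1, 2171: 31 days (May has 31).
Jun 1, 2171 → Jul 1, 2171: 30 days (June has 30).
Jul 1, 2171 → Aug 1, 2171: 31 days (July has 31).
Aug 1, 2171 → Sep 1, 2171: 31 days (August has 31).
Sep 1, 2171 → Oct 1, 2171: 30 days (September has 30).
Oct 1, 2171 → Nov 1, 2171: 31 days (October has 31).
Nov 1, 2171 → Dec 1, 2171: 30 days (November has 30).
Dec 1, 2171 → Dec 15, 2171: 14 days.
Total: 3666 days.

3666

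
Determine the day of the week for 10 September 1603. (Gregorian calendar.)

Doomsday rule: the anchor day for the 1600s is Tuesday. For year 03: 3÷12 = 0 r 3, and 3÷4 = 0, so 0+3+0 = 3.
Tuesday + 3 ≡ Friday — that's 1603's doomsday.
In September the doomsday date is Sep 5.
Sep 10 is 5 days after Sep 5; 5 mod 7 = 5, so Friday + 5 = Wednesday.

Wednesday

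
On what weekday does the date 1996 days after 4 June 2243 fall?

Jun 4, 2243 is a Sunday.
1996 mod 7 = 1, so 1996 days after a Sunday is Sunday + 1 = Monday.

Monday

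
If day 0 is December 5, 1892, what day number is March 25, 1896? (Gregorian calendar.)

Dec 5, 1892 → Dec 5, 1893: 365 days.
Dec 5, 1893 → Dec 5, 1894: 365 days.
Dec 5, 1894 → Dec 5, 1895: 365 days.
Dec 5, 1895 → Jan 5, 1896: 31 days (December has 31).
Jan 5, 1896 → Feb 5, 1896: 31 days (January has 31).
Feb 5, 1896 → Mar 5, 1896: 29 days (February has 29).
Mar 5, 1896 → Mar 25, 1896: 20 days.
Total: 1206 days.

1206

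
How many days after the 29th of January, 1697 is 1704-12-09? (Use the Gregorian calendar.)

Jan 29, 1697 → Jan 29, 1698: 365 days.
Jan 29, 1698 → Jan 29, 1699: 365 days.
Jan 29, 1699 → Jan 29, 1700: 365 days.
Jan 29, 1700 → Jan 29, 1701: 365 days.
Jan 29, 1701 → Jan 29, 1702: 365 days.
Jan 29, 1702 → Jan 29, 1703: 365 days.
Jan 29, 1703 → Jan 29, 1704: 365 days.
Jan 29, 1704 → Feb 29, 1704: 31 days (January has 31).
Feb 29, 1704 → Mar 29, 1704: 29 days (February has 29).
Mar 29, 1704 → Apr 29, 1704: 31 days (March has 31).
Apr 29, 1704 → May 29, 1704: 30 days (April has 30).
May 29, 1704 → Jun 29, 1704: 31 days (May has 31).
Jun 29, 1704 → Jul 29, 1704: 30 days (June has 30).
Jul 29, 1704 → Aug 29, 1704: 31 days (July has 31).
Aug 29, 1704 → Sep 29, 1704: 31 days (August has 31).
Sep 29, 1704 → Oct 29, 1704: 30 days (September has 30).
Oct 29, 1704 → Nov 29, 1704: 31 days (October has 31).
Nov 29, 1704 → Dec 9, 1704: 10 days.
Total: 2870 days.

2870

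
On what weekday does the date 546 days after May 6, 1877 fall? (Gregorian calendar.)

First find the weekday of May 6, 1877. Doomsday rule: the anchor day for the 1800s is Friday. For year 77: 77÷12 = 6 r 5, and 5÷4 = 1, so 6+5+1 = 12.
Friday + 12 ≡ Wednesday — that's 1877's doomsday.
In May the doomsday date is May 9.
May 6 is 3 days before May 9; 3 mod 7 = 3, so Wednesday − 3 = Sunday.
546 mod 7 = 0, so 546 days after a Sunday is Sunday + 0 = Sunday.

Sunday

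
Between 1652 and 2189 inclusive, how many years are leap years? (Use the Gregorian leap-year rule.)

Multiples of 4 in [1652,2189]: 135.
Of those, multiples of 100: 5 (not leap unless ÷400).
Multiples of 400: 1.
Leap years = 135 − 5 + 1 = 131.

131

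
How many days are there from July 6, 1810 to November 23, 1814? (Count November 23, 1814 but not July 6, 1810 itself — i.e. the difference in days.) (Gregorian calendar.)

1601

Jul 6, 1810 → Jul 6, 1811: 365 days.
Jul 6, 1811 → Jul 6, 1812: 366 days (Feb 29, 1812 is in that span).
Jul 6, 1812 → Jul 6, 1813: 365 days.
Jul 6, 1813 → Jul 6, 1814: 365 days.
Jul 6, 1814 → Aug 6, 1814: 31 days (July has 31).
Aug 6, 1814 → Sep 6, 1814: 31 days (August has 31).
Sep 6, 1814 → Oct 6, 1814: 30 days (September has 30).
Oct 6, 1814 → Nov 6, 1814: 31 days (October has 31).
Nov 6, 1814 → Nov 23, 1814: 17 days.
Total: 1601 days.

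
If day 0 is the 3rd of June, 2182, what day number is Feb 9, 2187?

1712

Jun 3, 2182 → Jun 3, 2183: 365 days.
Jun 3, 2183 → Jun 3, 2184: 366 days (Feb 29, 2184 is in that span).
Jun 3, 2184 → Jun 3, 2185: 365 days.
Jun 3, 2185 → Jun 3, 2186: 365 days.
Jun 3, 2186 → Jul 3, 2186: 30 days (June has 30).
Jul 3, 2186 → Aug 3, 2186: 31 days (July has 31).
Aug 3, 2186 → Sep 3, 2186: 31 days (August has 31).
Sep 3, 2186 → Oct 3, 2186: 30 days (September has 30).
Oct 3, 2186 → Nov 3, 2186: 31 days (October has 31).
Nov 3, 2186 → Dec 3, 2186: 30 days (November has 30).
Dec 3, 2186 → Jan 3, 2187: 31 days (December has 31).
Jan 3, 2187 → Feb 3, 2187: 31 days (January has 31).
Feb 3, 2187 → Feb 9, 2187: 6 days.
Total: 1712 days.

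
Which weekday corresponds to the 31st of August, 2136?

Doomsday rule: the anchor day for the 2100s is Sunday. For year 36: 36÷12 = 3 r 0, and 0÷4 = 0, so 3+0+0 = 3.
Sunday + 3 ≡ Wednesday — that's 2136's doomsday.
In August the doomsday date is Aug 8.
Aug 31 is 23 days after Aug 8; 23 mod 7 = 2, so Wednesday + 2 = Friday.

Friday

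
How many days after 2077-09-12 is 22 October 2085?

2962

Sep 12, 2077 → Sep 12, 2078: 365 days.
Sep 12, 2078 → Sep 12, 2079: 365 days.
Sep 12, 2079 → Sep 12, 2080: 366 days (Feb 29, 2080 is in that span).
Sep 12, 2080 → Sep 12, 2081: 365 days.
Sep 12, 2081 → Sep 12, 2082: 365 days.
Sep 12, 2082 → Sep 12, 2083: 365 days.
Sep 12, 2083 → Sep 12, 2084: 366 days (Feb 29, 2084 is in that span).
Sep 12, 2084 → Sep 12, 2085: 365 days.
Sep 12, 2085 → Oct 12, 2085: 30 days (September has 30).
Oct 12, 2085 → Oct 22, 2085: 10 days.
Total: 2962 days.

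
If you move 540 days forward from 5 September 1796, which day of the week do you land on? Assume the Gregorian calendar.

Tuesday

Sep 5, 1796 is a Monday.
540 mod 7 = 1, so 540 days after a Monday is Monday + 1 = Tuesday.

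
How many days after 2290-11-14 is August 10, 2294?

1365

Nov 14, 2290 → Nov 14, 2291: 365 days.
Nov 14, 2291 → Nov 14, 2292: 366 days (Feb 29, 2292 is in that span).
Nov 14, 2292 → Nov 14, 2293: 365 days.
Nov 14, 2293 → Dec 14, 2293: 30 days (November has 30).
Dec 14, 2293 → Jan 14, 2294: 31 days (December has 31).
Jan 14, 2294 → Feb 14, 2294: 31 days (January has 31).
Feb 14, 2294 → Mar 14, 2294: 28 days (February has 28).
Mar 14, 2294 → Apr 14, 2294: 31 days (March has 31).
Apr 14, 2294 → May 14, 2294: 30 days (April has 30).
May 14, 2294 → Jun 14, 2294: 31 days (May has 31).
Jun 14, 2294 → Jul 14, 2294: 30 days (June has 30).
Jul 14, 2294 → Aug 10, 2294: 27 days.
Total: 1365 days.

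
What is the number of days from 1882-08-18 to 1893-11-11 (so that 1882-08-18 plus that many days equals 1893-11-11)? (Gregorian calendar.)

Aug 18, 1882 → Aug 18, 1883: 365 days.
Aug 18, 1883 → Aug 18, 1884: 366 days (Feb 29, 1884 is in that span).
Aug 18, 1884 → Aug 18, 1885: 365 days.
Aug 18, 1885 → Aug 18, 1886: 365 days.
Aug 18, 1886 → Aug 18, 1887: 365 days.
Aug 18, 1887 → Aug 18, 1888: 366 days (Feb 29, 1888 is in that span).
Aug 18, 1888 → Aug 18, 1889: 365 days.
Aug 18, 1889 → Aug 18, 1890: 365 days.
Aug 18, 1890 → Aug 18, 1891: 365 days.
Aug 18, 1891 → Aug 18, 1892: 366 days (Feb 29, 1892 is in that span).
Aug 18, 1892 → Aug 18, 1893: 365 days.
Aug 18, 1893 → Sep 18, 1893: 31 days (August has 31).
Sep 18, 1893 → Oct 18, 1893: 30 days (September has 30).
Oct 18, 1893 → Nov 11, 1893: 24 days.
Total: 4103 days.

4103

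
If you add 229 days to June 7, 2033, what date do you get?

Jun has 30 days: +24 → Jul 1, 2033 (205 left).
Jul has 31 days: +31 → Aug 1, 2033 (174 left).
Aug has 31 days: +31 → Sep 1, 2033 (143 left).
Sep has 30 days: +30 → Oct 1, 2033 (113 left).
Oct has 31 days: +31 → Nov 1, 2033 (82 left).
Nov has 30 days: +30 → Dec 1, 2033 (52 left).
Dec has 31 days: +31 → Jan 1, 2034 (21 left).
+21 → Jan 22, 2034.

January 22, 2034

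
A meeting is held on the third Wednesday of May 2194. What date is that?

May 1, 2194 is a Thursday.
The first Wednesday is therefore May 7 (6 days later).
The third Wednesday is 7 + 2×7 = May 21.

May 21, 2194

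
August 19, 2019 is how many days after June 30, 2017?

Jun 30, 2017 → Jun 30, 2018: 365 days.
Jun 30, 2018 → Jun 30, 2019: 365 days.
Jun 30, 2019 → Jul 30, 2019: 30 days (June has 30).
Jul 30, 2019 → Aug 19, 2019: 20 days.
Total: 780 days.

780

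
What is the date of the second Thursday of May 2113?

May 1, 2113 is a Monday.
The first Thursday is therefore May 4 (3 days later).
The second Thursday is 4 + 1×7 = May 11.

May 11, 2113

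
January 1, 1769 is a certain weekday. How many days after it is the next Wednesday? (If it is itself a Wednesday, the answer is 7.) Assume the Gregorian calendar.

3

Jan 1, 1769 is a Sunday.
From Sunday to the next Wednesday is 3 days.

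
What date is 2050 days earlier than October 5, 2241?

February 24, 2236

−365 (one year) → Oct 5, 2240 (1685 left).
−366 (one year; includes Feb 29, 2240) → Oct 5, 2239 (1319 left).
−365 (one year) → Oct 5, 2238 (954 left).
−365 (one year) → Oct 5, 2237 (589 left).
−365 (one year) → Oct 5, 2236 (224 left).
−5 → Sep 30, 2236 (end of Sep, 30 days; 219 left).
−30 → Aug 31, 2236 (end of Aug, 31 days; 189 left).
−31 → Jul 31, 2236 (end of Jul, 31 days; 158 left).
−31 → Jun 30, 2236 (end of Jun, 30 days; 127 left).
−30 → May 31, 2236 (end of May, 31 days; 97 left).
−31 → Apr 30, 2236 (end of Apr, 30 days; 66 left).
−30 → Mar 31, 2236 (end of Mar, 31 days; 36 left).
−31 → Feb 29, 2236 (end of Feb, 29 days; 5 left).
−5 → Feb 24, 2236.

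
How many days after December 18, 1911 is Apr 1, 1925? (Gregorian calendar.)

4853

Dec 18, 1911 → Dec 18, 1912: 366 days (Feb 29, 1912 is in that span).
Dec 18, 1912 → Dec 18, 1913: 365 days.
Dec 18, 1913 → Dec 18, 1914: 365 days.
Dec 18, 1914 → Dec 18, 1915: 365 days.
Dec 18, 1915 → Dec 18, 1916: 366 days (Feb 29, 1916 is in that span).
Dec 18, 1916 → Dec 18, 1917: 365 days.
Dec 18, 1917 → Dec 18, 1918: 365 days.
Dec 18, 1918 → Dec 18, 1919: 365 days.
Dec 18, 1919 → Dec 18, 1920: 366 days (Feb 29, 1920 is in that span).
Dec 18, 1920 → Dec 18, 1921: 365 days.
Dec 18, 1921 → Dec 18, 1922: 365 days.
Dec 18, 1922 → Dec 18, 1923: 365 days.
Dec 18, 1923 → Dec 18, 1924: 366 days (Feb 29, 1924 is in that span).
Dec 18, 1924 → Jan 18, 1925: 31 days (December has 31).
Jan 18, 1925 → Feb 18, 1925: 31 days (January has 31).
Feb 18, 1925 → Mar 18, 1925: 28 days (February has 28).
Mar 18, 1925 → Apr 1, 1925: 14 days.
Total: 4853 days.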